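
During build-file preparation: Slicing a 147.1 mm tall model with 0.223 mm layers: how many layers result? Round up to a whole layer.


Layers = ceil(147.1/0.223) = 660


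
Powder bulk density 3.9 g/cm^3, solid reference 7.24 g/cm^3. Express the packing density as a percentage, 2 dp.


Packing = (3.9/7.24)*100 = 53.87 %


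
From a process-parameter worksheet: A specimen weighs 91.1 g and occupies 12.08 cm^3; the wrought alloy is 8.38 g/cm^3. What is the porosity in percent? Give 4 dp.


rho_part = 91.1 / 12.08 = 7.54139073 g/cm^3
Porosity = (1 - 7.54139073/8.38)*100 = 10.0073 %


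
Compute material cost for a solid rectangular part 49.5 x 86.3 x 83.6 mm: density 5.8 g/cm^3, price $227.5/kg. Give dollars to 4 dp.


V = 49.5 * 86.3 * 83.6 = 357126.66 mm^3 = 357.12666 cm^3
Mass = 357.12666 * 5.8 / 1000 = 2.07133463 kg
Cost = 2.07133463 * 227.5 = 471.2286 $


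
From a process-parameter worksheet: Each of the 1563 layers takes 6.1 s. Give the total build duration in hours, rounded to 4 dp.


t = 1563 * 6.1 / 3600 = 2.6484 hrs


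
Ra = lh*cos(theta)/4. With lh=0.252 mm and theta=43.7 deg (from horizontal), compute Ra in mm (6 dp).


Ra = 0.252 * cos(43.7) / 4 = 0.045547 mm


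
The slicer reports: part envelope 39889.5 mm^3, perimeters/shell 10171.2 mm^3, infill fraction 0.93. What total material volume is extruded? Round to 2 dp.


V_infill = (39889.5 - 10171.2) * 0.93 = 27638.02
V_total = 10171.2 + 27638.02 = 37809.22 mm^3


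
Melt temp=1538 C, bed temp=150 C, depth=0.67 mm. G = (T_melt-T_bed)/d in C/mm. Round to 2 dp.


G = (1538-150)/0.67 = 2071.64 C/mm


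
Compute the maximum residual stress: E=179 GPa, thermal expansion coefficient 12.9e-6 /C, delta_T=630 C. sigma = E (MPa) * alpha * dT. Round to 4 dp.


sigma = 179*1000 * 12.9e-6 * 630 = 1454.733 MPa


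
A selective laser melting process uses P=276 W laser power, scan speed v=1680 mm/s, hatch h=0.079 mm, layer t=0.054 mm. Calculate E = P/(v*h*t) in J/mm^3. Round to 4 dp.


E = 276 / (1680*0.079*0.054) = 38.5105 J/mm^3


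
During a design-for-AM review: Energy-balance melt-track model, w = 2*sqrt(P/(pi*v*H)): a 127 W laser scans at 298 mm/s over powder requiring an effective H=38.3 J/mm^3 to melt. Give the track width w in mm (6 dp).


w = 2*sqrt(127/(pi*298*38.3)) = 0.119028 mm


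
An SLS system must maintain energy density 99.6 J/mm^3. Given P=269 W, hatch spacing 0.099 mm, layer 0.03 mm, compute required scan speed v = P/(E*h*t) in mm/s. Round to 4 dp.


v = 269 / (99.6*0.099*0.03) = 909.3614 mm/s


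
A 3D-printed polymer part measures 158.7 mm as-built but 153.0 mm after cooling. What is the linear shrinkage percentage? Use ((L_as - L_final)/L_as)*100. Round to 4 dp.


Shrinkage = ((158.7-153.0)/158.7)*100 = 3.5917 %


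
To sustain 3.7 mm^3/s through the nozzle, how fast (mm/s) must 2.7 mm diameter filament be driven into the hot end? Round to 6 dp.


A = pi*(2.7/2)^2 = 5.725553
v = 3.7 / 5.725553 = 0.646226 mm/s


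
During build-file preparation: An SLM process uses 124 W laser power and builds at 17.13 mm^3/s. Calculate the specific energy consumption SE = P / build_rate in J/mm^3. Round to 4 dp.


SE = 124 / 17.13 = 7.2388 J/mm^3


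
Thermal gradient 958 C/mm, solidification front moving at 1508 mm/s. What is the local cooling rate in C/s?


CR = 958 * 1508 = 1444664 C/s


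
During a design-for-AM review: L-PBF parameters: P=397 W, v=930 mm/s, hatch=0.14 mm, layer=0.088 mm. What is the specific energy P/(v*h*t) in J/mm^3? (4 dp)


Build rate = 930 * 0.14 * 0.088 = 11.4576 mm^3/s
SE = 397 / 11.4576 = 34.6495 J/mm^3


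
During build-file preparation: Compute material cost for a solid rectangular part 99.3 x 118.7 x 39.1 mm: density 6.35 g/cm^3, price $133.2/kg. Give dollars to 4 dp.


V = 99.3 * 118.7 * 39.1 = 460868.181 mm^3 = 460.868181 cm^3
Mass = 460.868181 * 6.35 / 1000 = 2.92651295 kg
Cost = 2.92651295 * 133.2 = 389.8115 $


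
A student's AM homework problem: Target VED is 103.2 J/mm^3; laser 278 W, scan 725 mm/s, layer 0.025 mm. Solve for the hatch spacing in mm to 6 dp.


h = 278 / (103.2*725*0.025) = 0.148623 mm


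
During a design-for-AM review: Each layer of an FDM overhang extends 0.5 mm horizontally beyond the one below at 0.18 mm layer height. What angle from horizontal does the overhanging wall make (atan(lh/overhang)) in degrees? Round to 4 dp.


angle = atan(0.18/0.5) = 19.7989 degrees


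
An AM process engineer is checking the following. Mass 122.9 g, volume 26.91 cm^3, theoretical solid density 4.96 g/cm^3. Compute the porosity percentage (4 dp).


rho_part = 122.9 / 26.91 = 4.56707544 g/cm^3
Porosity = (1 - 4.56707544/4.96)*100 = 7.9219 %


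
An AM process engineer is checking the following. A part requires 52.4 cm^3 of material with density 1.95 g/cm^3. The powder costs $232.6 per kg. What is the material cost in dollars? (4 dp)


Mass = 52.4*1.95/1000 = 0.10218 kg
Cost = 0.10218 * 232.6 = 23.7671 $


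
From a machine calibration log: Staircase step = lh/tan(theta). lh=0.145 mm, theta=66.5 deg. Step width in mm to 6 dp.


step = 0.145 / tan(66.5) = 0.063048 mm


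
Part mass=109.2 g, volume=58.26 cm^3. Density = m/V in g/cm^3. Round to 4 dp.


rho = 109.2 / 58.26 = 1.8744 g/cm^3


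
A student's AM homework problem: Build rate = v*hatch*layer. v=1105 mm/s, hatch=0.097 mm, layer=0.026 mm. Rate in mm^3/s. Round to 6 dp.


Rate = 1105 * 0.097 * 0.026 = 2.78681 mm^3/s


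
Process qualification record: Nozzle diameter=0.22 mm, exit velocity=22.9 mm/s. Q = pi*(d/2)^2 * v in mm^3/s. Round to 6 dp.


A = pi*(0.22/2)^2 = 0.03801327 mm^2
Q = 0.03801327 * 22.9 = 0.870504 mm^3/s


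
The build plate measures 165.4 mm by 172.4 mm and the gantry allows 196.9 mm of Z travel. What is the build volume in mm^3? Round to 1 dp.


V = 165.4 * 172.4 * 196.9 = 5614595.6 mm^3


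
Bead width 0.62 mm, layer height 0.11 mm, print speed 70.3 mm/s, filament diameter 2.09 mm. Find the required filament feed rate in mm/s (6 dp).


Q = 0.62 * 0.11 * 70.3 = 4.79446 mm^3/s
A_fil = pi*(2.09/2)^2 = 3.43069772 mm^2
v_feed = 4.79446 / 3.43069772 = 1.397517 mm/s


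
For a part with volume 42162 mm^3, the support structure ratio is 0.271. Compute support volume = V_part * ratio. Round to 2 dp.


V_support = 42162 * 0.271 = 11425.9 mm^3


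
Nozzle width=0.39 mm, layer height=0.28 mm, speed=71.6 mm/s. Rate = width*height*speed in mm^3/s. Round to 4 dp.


Rate = 0.39 * 0.28 * 71.6 = 7.8187 mm^3/s


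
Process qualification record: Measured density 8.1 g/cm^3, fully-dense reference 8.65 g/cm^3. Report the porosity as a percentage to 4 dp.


Porosity = (1-8.1/8.65)*100 = 6.3584 %


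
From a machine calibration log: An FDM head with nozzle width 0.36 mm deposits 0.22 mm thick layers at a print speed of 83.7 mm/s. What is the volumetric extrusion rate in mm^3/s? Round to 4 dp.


Rate = 0.36 * 0.22 * 83.7 = 6.629 mm^3/s


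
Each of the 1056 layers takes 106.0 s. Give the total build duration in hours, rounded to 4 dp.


t = 1056 * 106.0 / 3600 = 31.0933 hrs


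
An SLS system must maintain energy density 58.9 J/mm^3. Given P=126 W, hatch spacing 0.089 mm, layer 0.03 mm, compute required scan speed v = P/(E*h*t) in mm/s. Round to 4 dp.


v = 126 / (58.9*0.089*0.03) = 801.2056 mm/s


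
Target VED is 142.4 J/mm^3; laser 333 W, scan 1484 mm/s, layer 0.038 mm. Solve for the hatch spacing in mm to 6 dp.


h = 333 / (142.4*1484*0.038) = 0.041468 mm


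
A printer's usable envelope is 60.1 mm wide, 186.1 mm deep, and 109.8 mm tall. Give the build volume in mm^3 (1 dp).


V = 60.1 * 186.1 * 109.8 = 1228070.2 mm^3


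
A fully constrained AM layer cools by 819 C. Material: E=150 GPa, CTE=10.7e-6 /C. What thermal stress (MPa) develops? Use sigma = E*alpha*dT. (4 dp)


sigma = 150*1000 * 10.7e-6 * 819 = 1314.495 MPa


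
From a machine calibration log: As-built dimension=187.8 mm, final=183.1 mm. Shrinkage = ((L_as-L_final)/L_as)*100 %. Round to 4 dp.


Shrinkage = ((187.8-183.1)/187.8)*100 = 2.5027 %


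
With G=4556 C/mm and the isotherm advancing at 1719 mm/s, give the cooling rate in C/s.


CR = 4556 * 1719 = 7831764 C/s


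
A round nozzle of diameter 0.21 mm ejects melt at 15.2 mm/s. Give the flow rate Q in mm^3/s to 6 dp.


A = pi*(0.21/2)^2 = 0.03463606 mm^2
Q = 0.03463606 * 15.2 = 0.526468 mm^3/s


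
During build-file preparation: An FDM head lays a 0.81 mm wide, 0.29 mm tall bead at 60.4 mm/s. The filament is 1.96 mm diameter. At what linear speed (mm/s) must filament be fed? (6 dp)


Q = 0.81 * 0.29 * 60.4 = 14.18796 mm^3/s
A_fil = pi*(1.96/2)^2 = 3.01718558 mm^2
v_feed = 14.18796 / 3.01718558 = 4.702382 mm/s


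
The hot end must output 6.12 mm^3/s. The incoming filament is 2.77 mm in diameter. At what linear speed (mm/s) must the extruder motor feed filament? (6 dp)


A = pi*(2.77/2)^2 = 6.026282
v = 6.12 / 6.026282 = 1.015552 mm/s


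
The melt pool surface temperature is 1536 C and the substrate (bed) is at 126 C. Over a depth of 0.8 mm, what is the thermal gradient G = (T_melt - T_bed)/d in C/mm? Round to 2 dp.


G = (1536-126)/0.8 = 1762.5 C/mm


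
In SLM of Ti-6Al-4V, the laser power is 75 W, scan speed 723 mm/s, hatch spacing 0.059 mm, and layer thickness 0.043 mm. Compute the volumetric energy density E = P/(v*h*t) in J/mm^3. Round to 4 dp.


E = 75 / (723*0.059*0.043) = 40.8886 J/mm^3


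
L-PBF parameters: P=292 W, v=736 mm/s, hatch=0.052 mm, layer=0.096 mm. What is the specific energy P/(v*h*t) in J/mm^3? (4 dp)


Build rate = 736 * 0.052 * 0.096 = 3.674112 mm^3/s
SE = 292 / 3.674112 = 79.475 J/mm^3


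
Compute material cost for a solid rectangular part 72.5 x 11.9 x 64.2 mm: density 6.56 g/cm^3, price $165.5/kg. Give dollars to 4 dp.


V = 72.5 * 11.9 * 64.2 = 55388.55 mm^3 = 55.38855 cm^3
Mass = 55.38855 * 6.56 / 1000 = 0.36334889 kg
Cost = 0.36334889 * 165.5 = 60.1342 $


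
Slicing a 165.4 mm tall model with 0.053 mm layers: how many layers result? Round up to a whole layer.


Layers = ceil(165.4/0.053) = 3121


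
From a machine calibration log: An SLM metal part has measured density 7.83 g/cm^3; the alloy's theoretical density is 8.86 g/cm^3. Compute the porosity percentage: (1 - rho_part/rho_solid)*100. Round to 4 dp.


Porosity = (1-7.83/8.86)*100 = 11.6253 %


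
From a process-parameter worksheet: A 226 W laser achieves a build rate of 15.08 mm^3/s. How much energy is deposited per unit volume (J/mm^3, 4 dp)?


SE = 226 / 15.08 = 14.9867 J/mm^3


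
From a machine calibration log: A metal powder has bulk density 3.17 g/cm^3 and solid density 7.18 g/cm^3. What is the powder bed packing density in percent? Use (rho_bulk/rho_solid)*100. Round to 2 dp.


Packing = (3.17/7.18)*100 = 44.15 %


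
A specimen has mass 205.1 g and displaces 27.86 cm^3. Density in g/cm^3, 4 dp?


rho = 205.1 / 27.86 = 7.3618 g/cm^3


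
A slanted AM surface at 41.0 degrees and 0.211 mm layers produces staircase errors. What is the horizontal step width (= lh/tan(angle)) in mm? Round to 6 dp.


step = 0.211 / tan(41.0) = 0.242728 mm


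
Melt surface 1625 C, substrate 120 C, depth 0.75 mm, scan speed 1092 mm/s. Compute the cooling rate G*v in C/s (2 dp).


G = (1625-120)/0.75 = 2006.66666667 C/mm
CR = 2006.66666667 * 1092 = 2191280.0 C/s


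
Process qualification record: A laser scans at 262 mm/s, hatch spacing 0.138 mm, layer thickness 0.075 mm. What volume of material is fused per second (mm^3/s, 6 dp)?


Rate = 262 * 0.138 * 0.075 = 2.7117 mm^3/s


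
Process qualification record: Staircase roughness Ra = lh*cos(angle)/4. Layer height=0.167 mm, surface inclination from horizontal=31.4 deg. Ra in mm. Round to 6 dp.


Ra = 0.167 * cos(31.4) / 4 = 0.035636 mm


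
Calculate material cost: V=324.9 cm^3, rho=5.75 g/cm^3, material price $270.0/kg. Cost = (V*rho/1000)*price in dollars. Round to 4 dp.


Mass = 324.9*5.75/1000 = 1.868175 kg
Cost = 1.868175 * 270.0 = 504.4073 $


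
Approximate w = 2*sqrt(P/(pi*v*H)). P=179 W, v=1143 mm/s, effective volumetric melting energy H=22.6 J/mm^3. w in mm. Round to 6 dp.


w = 2*sqrt(179/(pi*1143*22.6)) = 0.09393 mm


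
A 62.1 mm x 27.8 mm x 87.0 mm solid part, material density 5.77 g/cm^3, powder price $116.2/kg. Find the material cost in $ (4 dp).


V = 62.1 * 27.8 * 87.0 = 150195.06 mm^3 = 150.19506 cm^3
Mass = 150.19506 * 5.77 / 1000 = 0.8666255 kg
Cost = 0.8666255 * 116.2 = 100.7019 $


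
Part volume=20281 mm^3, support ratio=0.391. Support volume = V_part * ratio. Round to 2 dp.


V_support = 20281 * 0.391 = 7929.87 mm^3


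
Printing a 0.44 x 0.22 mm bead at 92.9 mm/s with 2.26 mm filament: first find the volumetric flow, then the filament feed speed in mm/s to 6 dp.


Q = 0.44 * 0.22 * 92.9 = 8.99272 mm^3/s
A_fil = pi*(2.26/2)^2 = 4.01149966 mm^2
v_feed = 8.99272 / 4.01149966 = 2.241735 mm/s


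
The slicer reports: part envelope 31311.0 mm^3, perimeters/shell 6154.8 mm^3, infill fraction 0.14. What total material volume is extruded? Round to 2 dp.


V_infill = (31311.0 - 6154.8) * 0.14 = 3521.87
V_total = 6154.8 + 3521.87 = 9676.67 mm^3


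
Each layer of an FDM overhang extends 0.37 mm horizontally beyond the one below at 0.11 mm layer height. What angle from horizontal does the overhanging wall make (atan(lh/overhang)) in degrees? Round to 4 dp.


angle = atan(0.11/0.37) = 16.5571 degrees


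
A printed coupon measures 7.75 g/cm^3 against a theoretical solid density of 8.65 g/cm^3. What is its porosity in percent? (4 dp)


Porosity = (1-7.75/8.65)*100 = 10.4046 %


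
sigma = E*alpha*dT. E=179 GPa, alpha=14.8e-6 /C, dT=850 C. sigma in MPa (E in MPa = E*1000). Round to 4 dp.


sigma = 179*1000 * 14.8e-6 * 850 = 2251.82 MPa


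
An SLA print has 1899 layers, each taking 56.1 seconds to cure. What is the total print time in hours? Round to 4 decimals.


t = 1899 * 56.1 / 3600 = 29.5928 hrs


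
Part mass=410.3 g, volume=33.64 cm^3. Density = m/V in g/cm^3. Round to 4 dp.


rho = 410.3 / 33.64 = 12.1968 g/cm^3


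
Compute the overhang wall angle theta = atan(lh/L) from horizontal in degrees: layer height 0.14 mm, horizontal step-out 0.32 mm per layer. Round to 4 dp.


angle = atan(0.14/0.32) = 23.6294 degrees


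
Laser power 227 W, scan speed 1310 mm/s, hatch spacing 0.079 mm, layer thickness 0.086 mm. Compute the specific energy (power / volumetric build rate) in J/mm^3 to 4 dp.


Build rate = 1310 * 0.079 * 0.086 = 8.90014 mm^3/s
SE = 227 / 8.90014 = 25.5052 J/mm^3


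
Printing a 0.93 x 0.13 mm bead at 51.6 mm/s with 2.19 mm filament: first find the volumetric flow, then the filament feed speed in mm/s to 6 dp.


Q = 0.93 * 0.13 * 51.6 = 6.23844 mm^3/s
A_fil = pi*(2.19/2)^2 = 3.76684813 mm^2
v_feed = 6.23844 / 3.76684813 = 1.656143 mm/s


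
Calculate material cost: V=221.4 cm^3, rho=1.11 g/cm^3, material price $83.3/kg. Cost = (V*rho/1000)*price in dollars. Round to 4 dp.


Mass = 221.4*1.11/1000 = 0.245754 kg
Cost = 0.245754 * 83.3 = 20.4713 $


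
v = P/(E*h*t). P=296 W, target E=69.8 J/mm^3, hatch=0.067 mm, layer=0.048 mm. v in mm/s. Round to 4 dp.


v = 296 / (69.8*0.067*0.048) = 1318.6218 mm/s


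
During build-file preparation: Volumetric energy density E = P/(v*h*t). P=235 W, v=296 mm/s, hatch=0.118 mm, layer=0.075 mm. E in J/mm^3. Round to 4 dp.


E = 235 / (296*0.118*0.075) = 89.7084 J/mm^3


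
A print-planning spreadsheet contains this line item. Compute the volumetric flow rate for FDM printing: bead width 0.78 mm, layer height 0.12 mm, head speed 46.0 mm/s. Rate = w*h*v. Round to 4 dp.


Rate = 0.78 * 0.12 * 46.0 = 4.3056 mm^3/s


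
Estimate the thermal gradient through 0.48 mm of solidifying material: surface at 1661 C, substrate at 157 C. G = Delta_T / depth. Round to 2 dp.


G = (1661-157)/0.48 = 3133.33 C/mm


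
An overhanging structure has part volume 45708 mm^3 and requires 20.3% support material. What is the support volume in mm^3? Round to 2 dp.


V_support = 45708 * 0.203 = 9278.72 mm^3


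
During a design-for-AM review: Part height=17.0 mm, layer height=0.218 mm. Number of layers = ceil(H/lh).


Layers = ceil(17.0/0.218) = 78


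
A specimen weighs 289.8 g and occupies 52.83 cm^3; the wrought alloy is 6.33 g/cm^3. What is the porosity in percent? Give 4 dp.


rho_part = 289.8 / 52.83 = 5.48551959 g/cm^3
Porosity = (1 - 5.48551959/6.33)*100 = 13.3409 %


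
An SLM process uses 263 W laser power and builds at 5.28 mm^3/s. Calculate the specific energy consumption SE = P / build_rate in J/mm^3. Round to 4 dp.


SE = 263 / 5.28 = 49.8106 J/mm^3


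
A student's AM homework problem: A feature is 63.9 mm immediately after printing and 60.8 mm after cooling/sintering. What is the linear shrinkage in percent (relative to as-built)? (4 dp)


Shrinkage = ((63.9-60.8)/63.9)*100 = 4.8513 %


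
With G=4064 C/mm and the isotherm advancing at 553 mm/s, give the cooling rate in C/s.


CR = 4064 * 553 = 2247392 C/s


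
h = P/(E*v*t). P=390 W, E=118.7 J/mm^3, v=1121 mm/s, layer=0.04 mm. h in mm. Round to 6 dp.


h = 390 / (118.7*1121*0.04) = 0.073274 mm


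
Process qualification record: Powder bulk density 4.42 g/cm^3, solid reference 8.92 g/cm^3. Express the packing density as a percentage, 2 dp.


Packing = (4.42/8.92)*100 = 49.55 %


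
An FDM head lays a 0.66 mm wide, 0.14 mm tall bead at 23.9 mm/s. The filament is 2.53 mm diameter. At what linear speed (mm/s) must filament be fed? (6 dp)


Q = 0.66 * 0.14 * 23.9 = 2.20836 mm^3/s
A_fil = pi*(2.53/2)^2 = 5.0272551 mm^2
v_feed = 2.20836 / 5.0272551 = 0.439277 mm/s


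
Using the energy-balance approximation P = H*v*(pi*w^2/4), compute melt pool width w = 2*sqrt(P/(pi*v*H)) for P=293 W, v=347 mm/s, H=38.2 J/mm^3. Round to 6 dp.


w = 2*sqrt(293/(pi*347*38.2)) = 0.167762 mm


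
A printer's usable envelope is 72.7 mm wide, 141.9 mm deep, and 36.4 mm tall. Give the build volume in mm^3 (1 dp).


V = 72.7 * 141.9 * 36.4 = 375507.1 mm^3


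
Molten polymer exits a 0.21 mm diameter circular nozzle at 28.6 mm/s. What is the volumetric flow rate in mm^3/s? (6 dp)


A = pi*(0.21/2)^2 = 0.03463606 mm^2
Q = 0.03463606 * 28.6 = 0.990591 mm^3/s


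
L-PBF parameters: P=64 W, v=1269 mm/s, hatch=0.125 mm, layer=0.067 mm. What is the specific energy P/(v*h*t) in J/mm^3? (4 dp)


Build rate = 1269 * 0.125 * 0.067 = 10.627875 mm^3/s
SE = 64 / 10.627875 = 6.0219 J/mm^3


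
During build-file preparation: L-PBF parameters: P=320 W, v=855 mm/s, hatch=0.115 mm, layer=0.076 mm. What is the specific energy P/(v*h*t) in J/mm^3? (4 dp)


Build rate = 855 * 0.115 * 0.076 = 7.4727 mm^3/s
SE = 320 / 7.4727 = 42.8225 J/mm^3


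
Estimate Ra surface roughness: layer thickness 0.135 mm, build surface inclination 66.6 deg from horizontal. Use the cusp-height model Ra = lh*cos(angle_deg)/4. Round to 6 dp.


Ra = 0.135 * cos(66.6) / 4 = 0.013404 mm


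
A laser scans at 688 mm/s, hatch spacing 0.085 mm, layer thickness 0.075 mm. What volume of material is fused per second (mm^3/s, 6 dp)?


Rate = 688 * 0.085 * 0.075 = 4.386 mm^3/s


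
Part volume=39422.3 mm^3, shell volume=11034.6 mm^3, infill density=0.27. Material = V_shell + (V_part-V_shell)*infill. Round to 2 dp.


V_infill = (39422.3 - 11034.6) * 0.27 = 7664.68
V_total = 11034.6 + 7664.68 = 18699.28 mm^3


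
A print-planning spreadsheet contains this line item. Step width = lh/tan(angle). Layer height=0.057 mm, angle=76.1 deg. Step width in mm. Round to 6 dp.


step = 0.057 / tan(76.1) = 0.014106 mm


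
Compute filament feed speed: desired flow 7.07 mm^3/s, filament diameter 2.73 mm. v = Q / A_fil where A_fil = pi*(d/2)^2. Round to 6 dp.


A = pi*(2.73/2)^2 = 5.853494
v = 7.07 / 5.853494 = 1.207826 mm/s


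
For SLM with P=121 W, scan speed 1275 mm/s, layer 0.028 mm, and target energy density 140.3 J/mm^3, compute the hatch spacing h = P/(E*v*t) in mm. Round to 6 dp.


h = 121 / (140.3*1275*0.028) = 0.024158 mm


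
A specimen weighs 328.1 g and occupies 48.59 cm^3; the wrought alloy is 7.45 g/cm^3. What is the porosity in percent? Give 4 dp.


rho_part = 328.1 / 48.59 = 6.75241819 g/cm^3
Porosity = (1 - 6.75241819/7.45)*100 = 9.3635 %


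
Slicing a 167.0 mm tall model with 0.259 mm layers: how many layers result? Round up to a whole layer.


Layers = ceil(167.0/0.259) = 645


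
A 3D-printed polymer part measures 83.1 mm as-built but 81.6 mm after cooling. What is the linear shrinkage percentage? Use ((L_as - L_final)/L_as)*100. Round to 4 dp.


Shrinkage = ((83.1-81.6)/83.1)*100 = 1.8051 %


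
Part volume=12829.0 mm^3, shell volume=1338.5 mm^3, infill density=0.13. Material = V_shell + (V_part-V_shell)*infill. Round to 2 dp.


V_infill = (12829.0 - 1338.5) * 0.13 = 1493.77
V_total = 1338.5 + 1493.77 = 2832.27 mm^3


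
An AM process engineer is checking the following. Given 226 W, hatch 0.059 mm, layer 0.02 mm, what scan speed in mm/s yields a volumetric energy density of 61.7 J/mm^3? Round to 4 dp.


v = 226 / (61.7*0.059*0.02) = 3104.1398 mm/s


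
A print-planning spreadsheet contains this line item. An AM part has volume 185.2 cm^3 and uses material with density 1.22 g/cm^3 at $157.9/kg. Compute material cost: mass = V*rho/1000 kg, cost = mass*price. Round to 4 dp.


Mass = 185.2*1.22/1000 = 0.225944 kg
Cost = 0.225944 * 157.9 = 35.6766 $


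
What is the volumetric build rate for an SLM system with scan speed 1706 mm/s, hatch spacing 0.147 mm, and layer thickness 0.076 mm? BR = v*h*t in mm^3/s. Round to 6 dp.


Rate = 1706 * 0.147 * 0.076 = 19.059432 mm^3/s


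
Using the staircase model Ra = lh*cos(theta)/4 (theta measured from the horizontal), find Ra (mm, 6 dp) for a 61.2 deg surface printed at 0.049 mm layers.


Ra = 0.049 * cos(61.2) / 4 = 0.005901 mm


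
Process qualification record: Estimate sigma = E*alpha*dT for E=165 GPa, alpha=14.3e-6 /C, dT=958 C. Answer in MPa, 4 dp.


sigma = 165*1000 * 14.3e-6 * 958 = 2260.401 MPa


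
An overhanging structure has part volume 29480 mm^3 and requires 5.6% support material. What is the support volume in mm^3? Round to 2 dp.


V_support = 29480 * 0.056 = 1650.88 mm^3


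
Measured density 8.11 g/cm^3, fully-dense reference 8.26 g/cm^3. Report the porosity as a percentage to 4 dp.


Porosity = (1-8.11/8.26)*100 = 1.816 %


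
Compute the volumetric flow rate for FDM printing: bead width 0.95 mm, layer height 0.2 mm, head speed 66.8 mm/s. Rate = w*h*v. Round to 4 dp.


Rate = 0.95 * 0.2 * 66.8 = 12.692 mm^3/s


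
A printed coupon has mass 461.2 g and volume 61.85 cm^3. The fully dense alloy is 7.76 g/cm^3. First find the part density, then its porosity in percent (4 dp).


rho_part = 461.2 / 61.85 = 7.4567502 g/cm^3
Porosity = (1 - 7.4567502/7.76)*100 = 3.9079 %


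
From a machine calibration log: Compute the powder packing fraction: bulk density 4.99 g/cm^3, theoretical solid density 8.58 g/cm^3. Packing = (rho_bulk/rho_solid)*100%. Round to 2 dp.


Packing = (4.99/8.58)*100 = 58.16 %


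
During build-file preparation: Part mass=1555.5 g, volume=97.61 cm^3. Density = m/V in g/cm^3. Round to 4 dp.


rho = 1555.5 / 97.61 = 15.9359 g/cm^3


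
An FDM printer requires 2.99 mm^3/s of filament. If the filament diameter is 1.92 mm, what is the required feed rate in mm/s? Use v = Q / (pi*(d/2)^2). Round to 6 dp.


A = pi*(1.92/2)^2 = 2.895292
v = 2.99 / 2.895292 = 1.032711 mm/s


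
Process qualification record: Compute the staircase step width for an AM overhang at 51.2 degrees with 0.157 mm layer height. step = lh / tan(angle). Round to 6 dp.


step = 0.157 / tan(51.2) = 0.126231 mm


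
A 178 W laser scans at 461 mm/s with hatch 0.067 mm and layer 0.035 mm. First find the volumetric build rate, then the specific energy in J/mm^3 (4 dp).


Build rate = 461 * 0.067 * 0.035 = 1.081045 mm^3/s
SE = 178 / 1.081045 = 164.6555 J/mm^3


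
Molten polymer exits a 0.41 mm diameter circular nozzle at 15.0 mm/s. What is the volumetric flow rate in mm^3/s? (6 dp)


A = pi*(0.41/2)^2 = 0.13202543 mm^2
Q = 0.13202543 * 15.0 = 1.980381 mm^3/s


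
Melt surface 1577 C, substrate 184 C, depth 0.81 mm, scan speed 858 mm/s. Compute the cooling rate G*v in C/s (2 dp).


G = (1577-184)/0.81 = 1719.75308642 C/mm
CR = 1719.75308642 * 858 = 1475548.15 C/s


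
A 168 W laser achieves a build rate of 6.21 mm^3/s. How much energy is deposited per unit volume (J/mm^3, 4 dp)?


SE = 168 / 6.21 = 27.0531 J/mm^3


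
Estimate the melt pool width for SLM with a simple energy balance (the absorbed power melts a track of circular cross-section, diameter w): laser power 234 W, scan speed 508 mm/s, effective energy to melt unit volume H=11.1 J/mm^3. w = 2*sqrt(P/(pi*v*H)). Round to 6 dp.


w = 2*sqrt(234/(pi*508*11.1)) = 0.229863 mm


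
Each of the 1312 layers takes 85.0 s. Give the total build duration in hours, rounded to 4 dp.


t = 1312 * 85.0 / 3600 = 30.9778 hrs


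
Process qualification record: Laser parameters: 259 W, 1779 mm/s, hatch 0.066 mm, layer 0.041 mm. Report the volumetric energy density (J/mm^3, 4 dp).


E = 259 / (1779*0.066*0.041) = 53.8017 J/mm^3


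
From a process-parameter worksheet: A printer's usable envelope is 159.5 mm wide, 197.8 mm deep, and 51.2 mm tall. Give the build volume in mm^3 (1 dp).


V = 159.5 * 197.8 * 51.2 = 1615313.9 mm^3


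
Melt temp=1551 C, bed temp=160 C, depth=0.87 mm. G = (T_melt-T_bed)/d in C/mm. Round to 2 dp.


G = (1551-160)/0.87 = 1598.85 C/mm


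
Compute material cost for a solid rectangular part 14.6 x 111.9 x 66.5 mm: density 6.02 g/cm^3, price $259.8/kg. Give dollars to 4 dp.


V = 14.6 * 111.9 * 66.5 = 108643.71 mm^3 = 108.64371 cm^3
Mass = 108.64371 * 6.02 / 1000 = 0.65403513 kg
Cost = 0.65403513 * 259.8 = 169.9183 $


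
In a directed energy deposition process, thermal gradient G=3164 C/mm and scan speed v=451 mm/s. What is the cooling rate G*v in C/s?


CR = 3164 * 451 = 1426964 C/s


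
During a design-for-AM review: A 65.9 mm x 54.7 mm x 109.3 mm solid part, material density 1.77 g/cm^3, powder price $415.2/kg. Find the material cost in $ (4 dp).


V = 65.9 * 54.7 * 109.3 = 393996.989 mm^3 = 393.996989 cm^3
Mass = 393.996989 * 1.77 / 1000 = 0.69737467 kg
Cost = 0.69737467 * 415.2 = 289.55 $


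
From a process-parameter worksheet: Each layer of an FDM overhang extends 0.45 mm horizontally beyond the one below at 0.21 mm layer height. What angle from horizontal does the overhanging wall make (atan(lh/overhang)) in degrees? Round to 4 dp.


angle = atan(0.21/0.45) = 25.0169 degrees


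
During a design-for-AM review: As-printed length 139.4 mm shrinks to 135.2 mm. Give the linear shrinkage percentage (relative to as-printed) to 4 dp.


Shrinkage = ((139.4-135.2)/139.4)*100 = 3.0129 %


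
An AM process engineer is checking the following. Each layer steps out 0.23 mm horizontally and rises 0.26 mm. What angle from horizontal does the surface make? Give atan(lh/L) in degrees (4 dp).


angle = atan(0.26/0.23) = 48.5035 degrees


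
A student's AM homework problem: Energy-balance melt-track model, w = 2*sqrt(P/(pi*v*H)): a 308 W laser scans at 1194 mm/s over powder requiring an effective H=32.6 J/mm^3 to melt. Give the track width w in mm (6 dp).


w = 2*sqrt(308/(pi*1194*32.6)) = 0.100374 mm


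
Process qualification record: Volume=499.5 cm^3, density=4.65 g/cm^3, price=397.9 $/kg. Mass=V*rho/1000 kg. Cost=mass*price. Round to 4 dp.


Mass = 499.5*4.65/1000 = 2.322675 kg
Cost = 2.322675 * 397.9 = 924.1924 $


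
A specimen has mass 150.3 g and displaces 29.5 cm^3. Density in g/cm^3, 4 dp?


rho = 150.3 / 29.5 = 5.0949 g/cm^3


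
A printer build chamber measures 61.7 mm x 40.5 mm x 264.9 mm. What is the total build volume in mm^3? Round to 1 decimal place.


V = 61.7 * 40.5 * 264.9 = 661945.4 mm^3


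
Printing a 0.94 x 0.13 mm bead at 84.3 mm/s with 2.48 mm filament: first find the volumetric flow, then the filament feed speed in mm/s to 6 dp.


Q = 0.94 * 0.13 * 84.3 = 10.30146 mm^3/s
A_fil = pi*(2.48/2)^2 = 4.83051286 mm^2
v_feed = 10.30146 / 4.83051286 = 2.132581 mm/s


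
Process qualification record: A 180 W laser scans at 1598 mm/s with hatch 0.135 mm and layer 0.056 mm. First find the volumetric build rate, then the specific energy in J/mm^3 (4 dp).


Build rate = 1598 * 0.135 * 0.056 = 12.08088 mm^3/s
SE = 180 / 12.08088 = 14.8996 J/mm^3


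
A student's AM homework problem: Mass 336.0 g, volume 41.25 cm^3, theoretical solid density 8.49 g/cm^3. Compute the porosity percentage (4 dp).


rho_part = 336.0 / 41.25 = 8.14545455 g/cm^3
Porosity = (1 - 8.14545455/8.49)*100 = 4.0583 %


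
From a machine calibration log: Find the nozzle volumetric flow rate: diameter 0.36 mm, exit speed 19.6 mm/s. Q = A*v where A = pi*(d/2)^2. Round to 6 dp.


A = pi*(0.36/2)^2 = 0.1017876 mm^2
Q = 0.1017876 * 19.6 = 1.995037 mm^3/s


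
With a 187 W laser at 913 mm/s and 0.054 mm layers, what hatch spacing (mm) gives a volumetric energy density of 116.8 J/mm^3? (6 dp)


h = 187 / (116.8*913*0.054) = 0.032474 mm


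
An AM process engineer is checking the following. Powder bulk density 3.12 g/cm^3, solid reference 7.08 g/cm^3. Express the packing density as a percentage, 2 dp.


Packing = (3.12/7.08)*100 = 44.07 %


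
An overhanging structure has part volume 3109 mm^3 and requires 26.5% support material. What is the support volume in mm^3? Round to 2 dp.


V_support = 3109 * 0.265 = 823.89 mm^3


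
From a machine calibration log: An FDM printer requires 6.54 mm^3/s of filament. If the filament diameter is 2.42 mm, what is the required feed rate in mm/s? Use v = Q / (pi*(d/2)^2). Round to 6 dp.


A = pi*(2.42/2)^2 = 4.599606
v = 6.54 / 4.599606 = 1.421861 mm/s


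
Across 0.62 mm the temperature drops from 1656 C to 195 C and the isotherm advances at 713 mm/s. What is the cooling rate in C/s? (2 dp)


G = (1656-195)/0.62 = 2356.4516129 C/mm
CR = 2356.4516129 * 713 = 1680150.0 C/s


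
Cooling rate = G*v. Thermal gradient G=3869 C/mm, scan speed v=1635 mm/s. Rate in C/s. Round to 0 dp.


CR = 3869 * 1635 = 6325815 C/s


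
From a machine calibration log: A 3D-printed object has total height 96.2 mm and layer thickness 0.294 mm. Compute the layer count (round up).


Layers = ceil(96.2/0.294) = 328


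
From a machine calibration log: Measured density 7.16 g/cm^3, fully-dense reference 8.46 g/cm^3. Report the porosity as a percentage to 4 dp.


Porosity = (1-7.16/8.46)*100 = 15.3664 %


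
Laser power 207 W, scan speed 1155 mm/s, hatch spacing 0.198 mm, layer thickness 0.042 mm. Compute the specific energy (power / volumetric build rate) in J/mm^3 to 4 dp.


Build rate = 1155 * 0.198 * 0.042 = 9.60498 mm^3/s
SE = 207 / 9.60498 = 21.5513 J/mm^3


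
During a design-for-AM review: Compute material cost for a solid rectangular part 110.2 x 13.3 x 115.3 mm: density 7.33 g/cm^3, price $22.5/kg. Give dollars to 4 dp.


V = 110.2 * 13.3 * 115.3 = 168990.598 mm^3 = 168.990598 cm^3
Mass = 168.990598 * 7.33 / 1000 = 1.23870108 kg
Cost = 1.23870108 * 22.5 = 27.8708 $


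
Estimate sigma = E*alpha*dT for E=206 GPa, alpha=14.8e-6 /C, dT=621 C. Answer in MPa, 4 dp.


sigma = 206*1000 * 14.8e-6 * 621 = 1893.3048 MPa


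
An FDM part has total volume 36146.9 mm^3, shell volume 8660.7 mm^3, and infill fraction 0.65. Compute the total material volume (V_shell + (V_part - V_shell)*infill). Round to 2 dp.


V_infill = (36146.9 - 8660.7) * 0.65 = 17866.03
V_total = 8660.7 + 17866.03 = 26526.73 mm^3


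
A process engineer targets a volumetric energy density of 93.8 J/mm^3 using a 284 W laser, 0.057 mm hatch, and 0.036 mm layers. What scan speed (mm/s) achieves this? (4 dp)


v = 284 / (93.8*0.057*0.036) = 1475.4964 mm/s


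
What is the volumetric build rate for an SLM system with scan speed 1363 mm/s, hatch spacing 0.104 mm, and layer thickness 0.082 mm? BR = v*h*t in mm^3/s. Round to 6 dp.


Rate = 1363 * 0.104 * 0.082 = 11.623664 mm^3/s


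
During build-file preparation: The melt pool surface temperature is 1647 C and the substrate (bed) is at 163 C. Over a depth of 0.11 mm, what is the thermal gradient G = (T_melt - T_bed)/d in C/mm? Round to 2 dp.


G = (1647-163)/0.11 = 13490.91 C/mm


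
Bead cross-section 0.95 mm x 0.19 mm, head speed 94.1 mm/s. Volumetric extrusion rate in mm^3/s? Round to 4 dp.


Rate = 0.95 * 0.19 * 94.1 = 16.9851 mm^3/s


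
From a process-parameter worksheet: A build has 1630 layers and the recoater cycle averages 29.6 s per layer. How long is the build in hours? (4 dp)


t = 1630 * 29.6 / 3600 = 13.4022 hrs


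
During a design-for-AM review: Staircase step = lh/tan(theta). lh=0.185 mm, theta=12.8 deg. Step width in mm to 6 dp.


step = 0.185 / tan(12.8) = 0.814281 mm


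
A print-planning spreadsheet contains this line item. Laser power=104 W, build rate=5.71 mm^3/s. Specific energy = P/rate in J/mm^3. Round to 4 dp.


SE = 104 / 5.71 = 18.2137 J/mm^3


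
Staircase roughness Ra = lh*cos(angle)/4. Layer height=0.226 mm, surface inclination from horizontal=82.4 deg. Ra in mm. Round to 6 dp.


Ra = 0.226 * cos(82.4) / 4 = 0.007472 mm


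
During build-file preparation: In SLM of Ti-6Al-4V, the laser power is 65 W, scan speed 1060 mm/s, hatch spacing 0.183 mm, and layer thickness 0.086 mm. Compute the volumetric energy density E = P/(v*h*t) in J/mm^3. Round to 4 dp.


E = 65 / (1060*0.183*0.086) = 3.8963 J/mm^3


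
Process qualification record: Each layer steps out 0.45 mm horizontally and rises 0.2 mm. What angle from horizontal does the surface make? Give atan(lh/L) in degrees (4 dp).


angle = atan(0.2/0.45) = 23.9625 degrees


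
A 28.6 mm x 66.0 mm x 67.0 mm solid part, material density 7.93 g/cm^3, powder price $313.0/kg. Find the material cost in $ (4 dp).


V = 28.6 * 66.0 * 67.0 = 126469.2 mm^3 = 126.4692 cm^3
Mass = 126.4692 * 7.93 / 1000 = 1.00290076 kg
Cost = 1.00290076 * 313.0 = 313.9079 $


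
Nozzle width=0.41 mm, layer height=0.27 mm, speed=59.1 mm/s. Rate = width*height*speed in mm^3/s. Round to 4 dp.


Rate = 0.41 * 0.27 * 59.1 = 6.5424 mm^3/s


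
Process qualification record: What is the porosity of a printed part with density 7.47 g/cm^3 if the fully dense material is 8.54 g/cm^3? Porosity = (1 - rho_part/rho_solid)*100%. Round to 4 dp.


Porosity = (1-7.47/8.54)*100 = 12.5293 %


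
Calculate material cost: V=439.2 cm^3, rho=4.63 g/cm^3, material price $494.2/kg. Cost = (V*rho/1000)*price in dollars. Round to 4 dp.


Mass = 439.2*4.63/1000 = 2.033496 kg
Cost = 2.033496 * 494.2 = 1004.9537 $


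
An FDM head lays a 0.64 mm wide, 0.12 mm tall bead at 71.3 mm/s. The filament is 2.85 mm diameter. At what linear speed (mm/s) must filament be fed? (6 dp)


Q = 0.64 * 0.12 * 71.3 = 5.47584 mm^3/s
A_fil = pi*(2.85/2)^2 = 6.37939658 mm^2
v_feed = 5.47584 / 6.37939658 = 0.858363 mm/s


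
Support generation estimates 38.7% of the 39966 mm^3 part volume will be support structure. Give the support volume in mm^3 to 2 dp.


V_support = 39966 * 0.387 = 15466.84 mm^3


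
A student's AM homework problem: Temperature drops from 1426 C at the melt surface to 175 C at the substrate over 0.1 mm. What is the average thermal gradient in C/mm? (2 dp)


G = (1426-175)/0.1 = 12510.0 C/mm


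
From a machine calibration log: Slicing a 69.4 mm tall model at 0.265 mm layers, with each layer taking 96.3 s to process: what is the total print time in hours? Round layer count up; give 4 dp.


Layers = ceil(69.4/0.265) = 262
t = 262 * 96.3 / 3600 = 7.0085 hrs


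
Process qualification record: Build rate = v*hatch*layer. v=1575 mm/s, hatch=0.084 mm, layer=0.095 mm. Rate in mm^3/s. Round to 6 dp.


Rate = 1575 * 0.084 * 0.095 = 12.5685 mm^3/s


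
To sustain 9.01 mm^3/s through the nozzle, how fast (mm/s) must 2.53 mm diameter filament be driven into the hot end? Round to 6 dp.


A = pi*(2.53/2)^2 = 5.027255
v = 9.01 / 5.027255 = 1.792231 mm/s


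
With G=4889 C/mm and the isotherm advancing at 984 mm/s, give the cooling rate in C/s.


CR = 4889 * 984 = 4810776 C/s


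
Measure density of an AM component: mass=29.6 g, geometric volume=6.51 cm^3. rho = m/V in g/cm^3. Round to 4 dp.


rho = 29.6 / 6.51 = 4.5469 g/cm^3


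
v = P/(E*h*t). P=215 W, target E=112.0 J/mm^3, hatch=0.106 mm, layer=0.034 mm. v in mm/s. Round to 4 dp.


v = 215 / (112.0*0.106*0.034) = 532.6423 mm/s


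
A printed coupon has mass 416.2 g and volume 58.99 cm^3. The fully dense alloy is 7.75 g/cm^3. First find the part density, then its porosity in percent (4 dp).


rho_part = 416.2 / 58.99 = 7.05543312 g/cm^3
Porosity = (1 - 7.05543312/7.75)*100 = 8.9622 %


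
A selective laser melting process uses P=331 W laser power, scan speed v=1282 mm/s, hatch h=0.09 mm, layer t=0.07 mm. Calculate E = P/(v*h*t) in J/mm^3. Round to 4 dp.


E = 331 / (1282*0.09*0.07) = 40.9826 J/mm^3


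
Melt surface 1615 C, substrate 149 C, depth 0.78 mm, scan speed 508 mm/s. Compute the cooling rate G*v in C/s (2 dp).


G = (1615-149)/0.78 = 1879.48717949 C/mm
CR = 1879.48717949 * 508 = 954779.49 C/s


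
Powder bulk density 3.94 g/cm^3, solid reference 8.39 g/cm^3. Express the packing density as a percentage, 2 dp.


Packing = (3.94/8.39)*100 = 46.96 %


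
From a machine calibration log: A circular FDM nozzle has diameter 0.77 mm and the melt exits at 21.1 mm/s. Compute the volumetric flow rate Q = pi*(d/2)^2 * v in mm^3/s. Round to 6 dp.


A = pi*(0.77/2)^2 = 0.46566257 mm^2
Q = 0.46566257 * 21.1 = 9.82548 mm^3/s


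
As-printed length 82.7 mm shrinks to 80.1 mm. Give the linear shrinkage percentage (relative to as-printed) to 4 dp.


Shrinkage = ((82.7-80.1)/82.7)*100 = 3.1439 %


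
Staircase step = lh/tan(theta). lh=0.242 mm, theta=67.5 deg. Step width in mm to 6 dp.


step = 0.242 / tan(67.5) = 0.10024 mm


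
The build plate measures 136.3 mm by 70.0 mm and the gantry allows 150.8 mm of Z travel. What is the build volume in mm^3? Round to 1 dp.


V = 136.3 * 70.0 * 150.8 = 1438782.8 mm^3


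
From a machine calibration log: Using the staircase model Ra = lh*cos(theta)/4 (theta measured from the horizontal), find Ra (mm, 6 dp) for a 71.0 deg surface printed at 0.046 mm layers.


Ra = 0.046 * cos(71.0) / 4 = 0.003744 mm


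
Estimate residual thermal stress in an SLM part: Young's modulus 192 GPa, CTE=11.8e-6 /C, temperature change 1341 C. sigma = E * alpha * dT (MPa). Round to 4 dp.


sigma = 192*1000 * 11.8e-6 * 1341 = 3038.1696 MPa


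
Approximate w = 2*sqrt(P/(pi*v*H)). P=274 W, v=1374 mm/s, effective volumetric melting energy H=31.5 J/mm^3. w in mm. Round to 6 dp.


w = 2*sqrt(274/(pi*1374*31.5)) = 0.08978 mm


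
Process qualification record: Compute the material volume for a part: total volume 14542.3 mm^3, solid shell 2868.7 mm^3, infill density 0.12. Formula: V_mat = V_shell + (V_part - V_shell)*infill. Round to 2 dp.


V_infill = (14542.3 - 2868.7) * 0.12 = 1400.83
V_total = 2868.7 + 1400.83 = 4269.53 mm^3


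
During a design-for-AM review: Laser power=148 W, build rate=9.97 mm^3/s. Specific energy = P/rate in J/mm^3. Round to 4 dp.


SE = 148 / 9.97 = 14.8445 J/mm^3


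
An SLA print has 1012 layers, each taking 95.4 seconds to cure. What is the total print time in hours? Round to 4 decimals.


t = 1012 * 95.4 / 3600 = 26.818 hrs
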